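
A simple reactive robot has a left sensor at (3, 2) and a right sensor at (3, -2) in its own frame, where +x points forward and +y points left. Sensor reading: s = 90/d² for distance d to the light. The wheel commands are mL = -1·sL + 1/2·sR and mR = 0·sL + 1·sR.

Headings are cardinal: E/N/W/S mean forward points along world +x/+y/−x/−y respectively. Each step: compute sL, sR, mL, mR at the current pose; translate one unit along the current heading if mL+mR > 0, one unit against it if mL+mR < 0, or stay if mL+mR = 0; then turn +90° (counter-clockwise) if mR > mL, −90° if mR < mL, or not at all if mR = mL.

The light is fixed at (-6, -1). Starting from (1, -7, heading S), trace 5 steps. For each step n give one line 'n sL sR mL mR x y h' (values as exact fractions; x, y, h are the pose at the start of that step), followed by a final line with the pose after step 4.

n=0: pose=(1,-7,S); sL=5/9, sR=45/53; mL=-125/954, mR=45/53; mL+mR=685/954 → advance +1; mR−mL=935/954 → turn +1·90°
n=1: pose=(1,-8,E); sL=18/25, sR=90/181; mL=-2133/4525, mR=90/181; mL+mR=117/4525 → advance +1; mR−mL=4383/4525 → turn +1·90°
n=2: pose=(2,-8,N); sL=45/26, sR=45/58; mL=-2025/1508, mR=45/58; mL+mR=-855/1508 → advance -1; mR−mL=3195/1508 → turn +1·90°
n=3: pose=(2,-9,W); sL=18/25, sR=90/61; mL=27/1525, mR=90/61; mL+mR=2277/1525 → advance +1; mR−mL=2223/1525 → turn +1·90°
n=4: pose=(1,-9,S); sL=45/101, sR=45/73; mL=-2025/14746, mR=45/73; mL+mR=7065/14746 → advance +1; mR−mL=11115/14746 → turn +1·90°

0 5/9 45/53 -125/954 45/53 1 -7 S
1 18/25 90/181 -2133/4525 90/181 1 -8 E
2 45/26 45/58 -2025/1508 45/58 2 -8 N
3 18/25 90/61 27/1525 90/61 2 -9 W
4 45/101 45/73 -2025/14746 45/73 1 -9 S
final 1 -10 E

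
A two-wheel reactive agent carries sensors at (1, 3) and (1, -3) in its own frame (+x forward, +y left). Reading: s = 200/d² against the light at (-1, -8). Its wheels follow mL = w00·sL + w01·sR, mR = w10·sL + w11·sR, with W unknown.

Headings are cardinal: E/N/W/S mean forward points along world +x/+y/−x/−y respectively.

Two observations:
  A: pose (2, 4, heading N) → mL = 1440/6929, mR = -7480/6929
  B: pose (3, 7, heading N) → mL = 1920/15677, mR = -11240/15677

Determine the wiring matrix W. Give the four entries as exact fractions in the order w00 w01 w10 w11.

1 -1 -1/2 -1/2

obs A: pose=(2,4,N) → sL=200/169, sR=40/41, mL=1440/6929, mR=-7480/6929
obs B: pose=(3,7,N) → sL=200/257, sR=40/61, mL=1920/15677, mR=-11240/15677
sensor matrix S = [[200/169, 40/41], [200/257, 40/61]]; det S = 1824000/108625933
solve [mL_A; mL_B] = S·[w00; w01] and [mR_A; mR_B] = S·[w10; w11]:
  w00 = 1, w01 = -1, w10 = -1/2, w11 = -1/2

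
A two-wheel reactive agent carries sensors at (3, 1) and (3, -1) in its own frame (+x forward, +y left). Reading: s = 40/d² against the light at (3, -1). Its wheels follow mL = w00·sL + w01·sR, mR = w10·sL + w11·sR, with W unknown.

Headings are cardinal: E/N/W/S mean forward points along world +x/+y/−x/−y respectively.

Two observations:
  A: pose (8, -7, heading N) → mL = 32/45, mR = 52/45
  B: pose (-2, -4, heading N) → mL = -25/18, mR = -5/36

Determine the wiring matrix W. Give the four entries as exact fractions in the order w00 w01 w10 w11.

obs A: pose=(8,-7,N) → sL=8/5, sR=8/9, mL=32/45, mR=52/45
obs B: pose=(-2,-4,N) → sL=10/9, sR=5/2, mL=-25/18, mR=-5/36
sensor matrix S = [[8/5, 8/9], [10/9, 5/2]]; det S = 244/81
solve [mL_A; mL_B] = S·[w00; w01] and [mR_A; mR_B] = S·[w10; w11]:
  w00 = 1, w01 = -1, w10 = 1, w11 = -1/2

1 -1 1 -1/2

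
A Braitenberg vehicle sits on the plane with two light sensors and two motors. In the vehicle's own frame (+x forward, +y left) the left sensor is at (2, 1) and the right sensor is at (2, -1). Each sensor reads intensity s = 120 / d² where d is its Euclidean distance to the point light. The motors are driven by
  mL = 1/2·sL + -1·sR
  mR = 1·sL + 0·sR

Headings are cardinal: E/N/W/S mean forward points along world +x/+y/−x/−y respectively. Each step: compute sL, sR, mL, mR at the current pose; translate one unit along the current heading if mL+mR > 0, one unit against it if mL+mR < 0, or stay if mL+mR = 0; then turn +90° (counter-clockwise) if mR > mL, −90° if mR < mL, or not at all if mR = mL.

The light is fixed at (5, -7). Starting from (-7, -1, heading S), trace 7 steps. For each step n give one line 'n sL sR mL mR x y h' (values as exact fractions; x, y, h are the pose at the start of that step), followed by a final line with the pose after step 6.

0 120/137 24/37 -1068/5069 120/137 -7 -1 S
1 15/17 30/29 -585/986 15/17 -7 -2 E
2 120/193 120/149 -14220/28757 120/193 -6 -2 N
3 60/97 60/109 -2550/10573 60/97 -6 -1 W
4 120/137 24/37 -1068/5069 120/137 -7 -1 S
5 15/17 30/29 -585/986 15/17 -7 -2 E
6 120/193 120/149 -14220/28757 120/193 -6 -2 N
final -6 -1 W

n=0: pose=(-7,-1,S); sL=120/137, sR=24/37; mL=-1068/5069, mR=120/137; mL+mR=3372/5069 → advance +1; mR−mL=5508/5069 → turn +1·90°
n=1: pose=(-7,-2,E); sL=15/17, sR=30/29; mL=-585/986, mR=15/17; mL+mR=285/986 → advance +1; mR−mL=1455/986 → turn +1·90°
n=2: pose=(-6,-2,N); sL=120/193, sR=120/149; mL=-14220/28757, mR=120/193; mL+mR=3660/28757 → advance +1; mR−mL=32100/28757 → turn +1·90°
n=3: pose=(-6,-1,W); sL=60/97, sR=60/109; mL=-2550/10573, mR=60/97; mL+mR=3990/10573 → advance +1; mR−mL=9090/10573 → turn +1·90°
n=4: pose=(-7,-1,S); sL=120/137, sR=24/37; mL=-1068/5069, mR=120/137; mL+mR=3372/5069 → advance +1; mR−mL=5508/5069 → turn +1·90°
n=5: pose=(-7,-2,E); sL=15/17, sR=30/29; mL=-585/986, mR=15/17; mL+mR=285/986 → advance +1; mR−mL=1455/986 → turn +1·90°
n=6: pose=(-6,-2,N); sL=120/193, sR=120/149; mL=-14220/28757, mR=120/193; mL+mR=3660/28757 → advance +1; mR−mL=32100/28757 → turn +1·90°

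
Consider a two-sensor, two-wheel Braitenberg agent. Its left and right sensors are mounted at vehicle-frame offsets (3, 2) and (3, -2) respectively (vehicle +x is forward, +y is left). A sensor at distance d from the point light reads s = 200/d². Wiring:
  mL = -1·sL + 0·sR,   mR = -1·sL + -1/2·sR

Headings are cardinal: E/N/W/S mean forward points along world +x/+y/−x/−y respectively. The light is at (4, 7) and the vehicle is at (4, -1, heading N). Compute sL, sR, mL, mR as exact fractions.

200/29 200/29 -200/29 -300/29

left sensor world pos  = (2, 2); dL² = 29
right sensor world pos = (6, 2); dR² = 29
sL = 200/29 = 200/29
sR = 200/29 = 200/29
mL = -1·sL + 0·sR = -200/29
mR = -1·sL + -1/2·sR = -300/29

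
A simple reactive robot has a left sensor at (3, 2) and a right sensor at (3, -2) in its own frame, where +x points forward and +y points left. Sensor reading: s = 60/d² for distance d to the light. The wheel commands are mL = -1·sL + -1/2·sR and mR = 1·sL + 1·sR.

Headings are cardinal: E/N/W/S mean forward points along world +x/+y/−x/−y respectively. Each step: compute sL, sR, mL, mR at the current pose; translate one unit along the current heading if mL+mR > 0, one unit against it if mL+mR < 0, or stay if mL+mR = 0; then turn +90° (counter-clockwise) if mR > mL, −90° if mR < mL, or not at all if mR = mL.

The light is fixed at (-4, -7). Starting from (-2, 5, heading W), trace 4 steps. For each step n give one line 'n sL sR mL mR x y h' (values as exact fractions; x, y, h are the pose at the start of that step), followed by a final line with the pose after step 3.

0 60/101 60/197 -14850/19897 17880/19897 -2 5 W
1 2/3 30/41 -127/123 172/123 -3 5 S
2 12/37 60/97 -2274/3589 3384/3589 -3 4 E
3 15/49 15/53 -2325/5194 1530/2597 -2 4 N
final -2 5 W

n=0: pose=(-2,5,W); sL=60/101, sR=60/197; mL=-14850/19897, mR=17880/19897; mL+mR=30/197 → advance +1; mR−mL=32730/19897 → turn +1·90°
n=1: pose=(-3,5,S); sL=2/3, sR=30/41; mL=-127/123, mR=172/123; mL+mR=15/41 → advance +1; mR−mL=299/123 → turn +1·90°
n=2: pose=(-3,4,E); sL=12/37, sR=60/97; mL=-2274/3589, mR=3384/3589; mL+mR=30/97 → advance +1; mR−mL=5658/3589 → turn +1·90°
n=3: pose=(-2,4,N); sL=15/49, sR=15/53; mL=-2325/5194, mR=1530/2597; mL+mR=15/106 → advance +1; mR−mL=5385/5194 → turn +1·90°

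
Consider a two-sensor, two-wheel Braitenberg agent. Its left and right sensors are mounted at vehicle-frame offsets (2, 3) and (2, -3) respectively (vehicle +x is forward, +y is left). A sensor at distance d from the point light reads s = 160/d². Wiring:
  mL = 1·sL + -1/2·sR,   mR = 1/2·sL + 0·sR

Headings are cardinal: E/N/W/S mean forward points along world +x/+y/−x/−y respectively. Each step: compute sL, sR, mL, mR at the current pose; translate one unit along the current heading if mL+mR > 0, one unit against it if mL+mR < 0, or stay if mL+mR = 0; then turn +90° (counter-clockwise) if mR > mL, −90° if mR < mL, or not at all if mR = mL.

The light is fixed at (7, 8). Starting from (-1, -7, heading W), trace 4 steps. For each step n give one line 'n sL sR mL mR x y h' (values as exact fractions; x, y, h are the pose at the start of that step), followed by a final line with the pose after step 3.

n=0: pose=(-1,-7,W); sL=20/53, sR=40/61; mL=160/3233, mR=10/53; mL+mR=770/3233 → advance +1; mR−mL=450/3233 → turn +1·90°
n=1: pose=(-2,-7,S); sL=32/65, sR=160/433; mL=8656/28145, mR=16/65; mL+mR=15584/28145 → advance +1; mR−mL=-1728/28145 → turn -1·90°
n=2: pose=(-2,-8,W); sL=80/241, sR=16/29; mL=392/6989, mR=40/241; mL+mR=1552/6989 → advance +1; mR−mL=768/6989 → turn +1·90°
n=3: pose=(-3,-8,S); sL=160/373, sR=160/493; mL=49040/183889, mR=80/373; mL+mR=88480/183889 → advance +1; mR−mL=-9600/183889 → turn -1·90°

0 20/53 40/61 160/3233 10/53 -1 -7 W
1 32/65 160/433 8656/28145 16/65 -2 -7 S
2 80/241 16/29 392/6989 40/241 -2 -8 W
3 160/373 160/493 49040/183889 80/373 -3 -8 S
final -3 -9 W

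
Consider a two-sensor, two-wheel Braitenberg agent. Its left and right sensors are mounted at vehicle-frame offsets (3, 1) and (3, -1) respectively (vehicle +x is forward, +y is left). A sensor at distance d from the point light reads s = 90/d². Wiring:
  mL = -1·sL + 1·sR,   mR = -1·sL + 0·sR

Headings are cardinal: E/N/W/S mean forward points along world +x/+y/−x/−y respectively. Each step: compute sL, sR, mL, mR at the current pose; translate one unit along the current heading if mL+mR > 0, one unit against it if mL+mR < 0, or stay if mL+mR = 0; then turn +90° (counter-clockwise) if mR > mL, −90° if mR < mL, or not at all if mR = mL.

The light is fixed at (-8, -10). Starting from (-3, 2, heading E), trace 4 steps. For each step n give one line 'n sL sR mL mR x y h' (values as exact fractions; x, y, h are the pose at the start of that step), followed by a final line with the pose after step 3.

n=0: pose=(-3,2,E); sL=90/233, sR=18/37; mL=864/8621, mR=-90/233; mL+mR=-2466/8621 → advance -1; mR−mL=-18/37 → turn -1·90°
n=1: pose=(-4,2,S); sL=45/53, sR=1; mL=8/53, mR=-45/53; mL+mR=-37/53 → advance -1; mR−mL=-1 → turn -1·90°
n=2: pose=(-4,3,W); sL=18/29, sR=90/197; mL=-936/5713, mR=-18/29; mL+mR=-4482/5713 → advance -1; mR−mL=-90/197 → turn -1·90°
n=3: pose=(-3,3,N); sL=45/136, sR=45/146; mL=-225/9928, mR=-45/136; mL+mR=-1755/4964 → advance -1; mR−mL=-45/146 → turn -1·90°

0 90/233 18/37 864/8621 -90/233 -3 2 E
1 45/53 1 8/53 -45/53 -4 2 S
2 18/29 90/197 -936/5713 -18/29 -4 3 W
3 45/136 45/146 -225/9928 -45/136 -3 3 N
final -3 2 E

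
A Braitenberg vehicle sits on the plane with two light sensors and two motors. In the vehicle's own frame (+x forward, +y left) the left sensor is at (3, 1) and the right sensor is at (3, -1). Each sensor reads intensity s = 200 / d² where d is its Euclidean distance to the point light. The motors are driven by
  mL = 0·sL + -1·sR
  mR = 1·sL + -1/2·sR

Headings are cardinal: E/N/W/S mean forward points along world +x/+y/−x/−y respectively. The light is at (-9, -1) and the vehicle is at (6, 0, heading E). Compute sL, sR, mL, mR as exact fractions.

left sensor world pos  = (9, 1); dL² = 328
right sensor world pos = (9, -1); dR² = 324
sL = 200/328 = 25/41
sR = 200/324 = 50/81
mL = 0·sL + -1·sR = -50/81
mR = 1·sL + -1/2·sR = 1000/3321

25/41 50/81 -50/81 1000/3321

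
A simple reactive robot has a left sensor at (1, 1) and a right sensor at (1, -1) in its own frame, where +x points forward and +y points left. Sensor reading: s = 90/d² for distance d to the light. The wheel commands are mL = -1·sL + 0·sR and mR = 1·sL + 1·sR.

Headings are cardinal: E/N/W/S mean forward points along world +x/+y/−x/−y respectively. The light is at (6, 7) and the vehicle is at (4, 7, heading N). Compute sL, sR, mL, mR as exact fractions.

9 45 -9 54

left sensor world pos  = (3, 8); dL² = 10
right sensor world pos = (5, 8); dR² = 2
sL = 90/10 = 9
sR = 90/2 = 45
mL = -1·sL + 0·sR = -9
mR = 1·sL + 1·sR = 54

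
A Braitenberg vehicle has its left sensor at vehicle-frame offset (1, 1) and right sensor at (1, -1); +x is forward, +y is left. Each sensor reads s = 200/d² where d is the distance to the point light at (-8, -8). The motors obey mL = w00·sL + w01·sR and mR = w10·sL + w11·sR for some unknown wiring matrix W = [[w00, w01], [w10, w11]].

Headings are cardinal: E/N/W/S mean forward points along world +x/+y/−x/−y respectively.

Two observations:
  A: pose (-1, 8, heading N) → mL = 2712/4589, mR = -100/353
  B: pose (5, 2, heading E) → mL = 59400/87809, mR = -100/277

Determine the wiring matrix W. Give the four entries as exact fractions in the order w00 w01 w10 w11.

1/2 1/2 0 -1/2

obs A: pose=(-1,8,N) → sL=8/13, sR=200/353, mL=2712/4589, mR=-100/353
obs B: pose=(5,2,E) → sL=200/317, sR=200/277, mL=59400/87809, mR=-100/277
sensor matrix S = [[8/13, 200/353], [200/317, 200/277]]; det S = 35001600/402955501
solve [mL_A; mL_B] = S·[w00; w01] and [mR_A; mR_B] = S·[w10; w11]:
  w00 = 1/2, w01 = 1/2, w10 = 0, w11 = -1/2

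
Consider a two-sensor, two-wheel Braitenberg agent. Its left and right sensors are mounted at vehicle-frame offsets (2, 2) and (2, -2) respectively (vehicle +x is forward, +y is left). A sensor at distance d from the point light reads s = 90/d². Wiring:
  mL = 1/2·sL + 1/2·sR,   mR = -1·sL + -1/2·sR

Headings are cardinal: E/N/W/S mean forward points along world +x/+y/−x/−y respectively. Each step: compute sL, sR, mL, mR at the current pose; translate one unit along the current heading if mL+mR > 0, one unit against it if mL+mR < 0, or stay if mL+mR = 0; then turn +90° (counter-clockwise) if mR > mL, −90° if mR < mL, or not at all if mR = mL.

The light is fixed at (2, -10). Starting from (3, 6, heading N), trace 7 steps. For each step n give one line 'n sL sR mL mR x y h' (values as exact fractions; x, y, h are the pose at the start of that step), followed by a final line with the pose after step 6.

n=0: pose=(3,6,N); sL=18/65, sR=10/37; mL=658/2405, mR=-991/2405; mL+mR=-9/65 → advance -1; mR−mL=-1649/2405 → turn -1·90°
n=1: pose=(3,5,E); sL=45/149, sR=45/89; mL=5355/13261, mR=-14715/26522; mL+mR=-45/298 → advance -1; mR−mL=-25425/26522 → turn -1·90°
n=2: pose=(2,5,S); sL=90/173, sR=90/173; mL=90/173, mR=-135/173; mL+mR=-45/173 → advance -1; mR−mL=-225/173 → turn -1·90°
n=3: pose=(2,6,W); sL=9/20, sR=45/164; mL=297/820, mR=-963/1640; mL+mR=-9/40 → advance -1; mR−mL=-1557/1640 → turn -1·90°
n=4: pose=(3,6,N); sL=18/65, sR=10/37; mL=658/2405, mR=-991/2405; mL+mR=-9/65 → advance -1; mR−mL=-1649/2405 → turn -1·90°
n=5: pose=(3,5,E); sL=45/149, sR=45/89; mL=5355/13261, mR=-14715/26522; mL+mR=-45/298 → advance -1; mR−mL=-25425/26522 → turn -1·90°
n=6: pose=(2,5,S); sL=90/173, sR=90/173; mL=90/173, mR=-135/173; mL+mR=-45/173 → advance -1; mR−mL=-225/173 → turn -1·90°

0 18/65 10/37 658/2405 -991/2405 3 6 N
1 45/149 45/89 5355/13261 -14715/26522 3 5 E
2 90/173 90/173 90/173 -135/173 2 5 S
3 9/20 45/164 297/820 -963/1640 2 6 W
4 18/65 10/37 658/2405 -991/2405 3 6 N
5 45/149 45/89 5355/13261 -14715/26522 3 5 E
6 90/173 90/173 90/173 -135/173 2 5 S
final 2 6 W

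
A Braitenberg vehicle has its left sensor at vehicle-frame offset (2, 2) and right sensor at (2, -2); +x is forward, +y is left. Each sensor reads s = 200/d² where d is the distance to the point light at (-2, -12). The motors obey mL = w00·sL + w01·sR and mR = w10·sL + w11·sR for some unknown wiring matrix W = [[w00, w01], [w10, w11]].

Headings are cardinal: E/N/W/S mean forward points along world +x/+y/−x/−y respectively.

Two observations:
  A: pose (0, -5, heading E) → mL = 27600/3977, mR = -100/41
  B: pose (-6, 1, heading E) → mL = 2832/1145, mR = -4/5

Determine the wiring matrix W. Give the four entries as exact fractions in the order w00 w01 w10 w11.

obs A: pose=(0,-5,E) → sL=200/97, sR=200/41, mL=27600/3977, mR=-100/41
obs B: pose=(-6,1,E) → sL=200/229, sR=8/5, mL=2832/1145, mR=-4/5
sensor matrix S = [[200/97, 200/41], [200/229, 8/5]]; det S = -875520/910733
solve [mL_A; mL_B] = S·[w00; w01] and [mR_A; mR_B] = S·[w10; w11]:
  w00 = 1, w01 = 1, w10 = 0, w11 = -1/2

1 1 0 -1/2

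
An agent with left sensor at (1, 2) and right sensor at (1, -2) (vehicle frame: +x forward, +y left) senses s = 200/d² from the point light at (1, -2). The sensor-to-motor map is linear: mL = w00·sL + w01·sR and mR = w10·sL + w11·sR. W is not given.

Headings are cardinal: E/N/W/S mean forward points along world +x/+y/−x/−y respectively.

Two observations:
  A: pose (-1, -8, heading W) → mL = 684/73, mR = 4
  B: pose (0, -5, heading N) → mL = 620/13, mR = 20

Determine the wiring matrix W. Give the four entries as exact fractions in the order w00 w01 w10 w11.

obs A: pose=(-1,-8,W) → sL=200/73, sR=8, mL=684/73, mR=4
obs B: pose=(0,-5,N) → sL=200/13, sR=40, mL=620/13, mR=20
sensor matrix S = [[200/73, 8], [200/13, 40]]; det S = -12800/949
solve [mL_A; mL_B] = S·[w00; w01] and [mR_A; mR_B] = S·[w10; w11]:
  w00 = 1/2, w01 = 1, w10 = 0, w11 = 1/2

1/2 1 0 1/2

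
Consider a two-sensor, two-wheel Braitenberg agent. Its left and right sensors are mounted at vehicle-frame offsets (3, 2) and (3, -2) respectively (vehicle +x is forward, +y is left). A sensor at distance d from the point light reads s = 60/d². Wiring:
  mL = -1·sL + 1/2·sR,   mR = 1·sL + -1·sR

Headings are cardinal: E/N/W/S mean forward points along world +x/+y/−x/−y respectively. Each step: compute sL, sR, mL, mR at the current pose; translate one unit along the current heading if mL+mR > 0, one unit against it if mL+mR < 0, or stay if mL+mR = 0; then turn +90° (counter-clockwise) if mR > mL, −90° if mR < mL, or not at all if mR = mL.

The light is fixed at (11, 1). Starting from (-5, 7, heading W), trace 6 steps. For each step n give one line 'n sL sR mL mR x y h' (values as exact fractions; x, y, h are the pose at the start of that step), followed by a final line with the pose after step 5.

0 60/377 12/85 -2838/32045 576/32045 -5 7 W
1 30/89 30/149 -3135/13261 1800/13261 -4 7 S
2 4/15 60/169 -226/2535 -224/2535 -4 8 E
3 15/106 15/74 -315/7844 -120/1961 -5 8 N
4 60/233 12/37 -822/8621 -576/8621 -5 7 E
5 30/221 10/51 -25/663 -40/663 -6 7 N
final -6 6 E

n=0: pose=(-5,7,W); sL=60/377, sR=12/85; mL=-2838/32045, mR=576/32045; mL+mR=-6/85 → advance -1; mR−mL=3414/32045 → turn +1·90°
n=1: pose=(-4,7,S); sL=30/89, sR=30/149; mL=-3135/13261, mR=1800/13261; mL+mR=-15/149 → advance -1; mR−mL=4935/13261 → turn +1·90°
n=2: pose=(-4,8,E); sL=4/15, sR=60/169; mL=-226/2535, mR=-224/2535; mL+mR=-30/169 → advance -1; mR−mL=2/2535 → turn +1·90°
n=3: pose=(-5,8,N); sL=15/106, sR=15/74; mL=-315/7844, mR=-120/1961; mL+mR=-15/148 → advance -1; mR−mL=-165/7844 → turn -1·90°
n=4: pose=(-5,7,E); sL=60/233, sR=12/37; mL=-822/8621, mR=-576/8621; mL+mR=-6/37 → advance -1; mR−mL=246/8621 → turn +1·90°
n=5: pose=(-6,7,N); sL=30/221, sR=10/51; mL=-25/663, mR=-40/663; mL+mR=-5/51 → advance -1; mR−mL=-5/221 → turn -1·90°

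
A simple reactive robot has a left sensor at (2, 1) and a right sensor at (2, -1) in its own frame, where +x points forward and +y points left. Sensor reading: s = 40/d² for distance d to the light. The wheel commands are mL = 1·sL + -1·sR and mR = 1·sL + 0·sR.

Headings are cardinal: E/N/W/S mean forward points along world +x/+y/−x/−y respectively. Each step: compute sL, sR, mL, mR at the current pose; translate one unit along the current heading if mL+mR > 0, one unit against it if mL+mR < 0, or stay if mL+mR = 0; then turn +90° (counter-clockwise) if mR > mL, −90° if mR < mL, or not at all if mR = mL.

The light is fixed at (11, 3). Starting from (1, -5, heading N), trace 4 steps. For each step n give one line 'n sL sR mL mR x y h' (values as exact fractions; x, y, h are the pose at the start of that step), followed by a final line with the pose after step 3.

n=0: pose=(1,-5,N); sL=40/157, sR=40/117; mL=-1600/18369, mR=40/157; mL+mR=3080/18369 → advance +1; mR−mL=40/117 → turn +1·90°
n=1: pose=(1,-4,W); sL=5/26, sR=2/9; mL=-7/234, mR=5/26; mL+mR=19/117 → advance +1; mR−mL=2/9 → turn +1·90°
n=2: pose=(0,-4,S); sL=40/181, sR=8/45; mL=352/8145, mR=40/181; mL+mR=2152/8145 → advance +1; mR−mL=8/45 → turn +1·90°
n=3: pose=(0,-5,E); sL=4/13, sR=20/81; mL=64/1053, mR=4/13; mL+mR=388/1053 → advance +1; mR−mL=20/81 → turn +1·90°

0 40/157 40/117 -1600/18369 40/157 1 -5 N
1 5/26 2/9 -7/234 5/26 1 -4 W
2 40/181 8/45 352/8145 40/181 0 -4 S
3 4/13 20/81 64/1053 4/13 0 -5 E
final 1 -5 N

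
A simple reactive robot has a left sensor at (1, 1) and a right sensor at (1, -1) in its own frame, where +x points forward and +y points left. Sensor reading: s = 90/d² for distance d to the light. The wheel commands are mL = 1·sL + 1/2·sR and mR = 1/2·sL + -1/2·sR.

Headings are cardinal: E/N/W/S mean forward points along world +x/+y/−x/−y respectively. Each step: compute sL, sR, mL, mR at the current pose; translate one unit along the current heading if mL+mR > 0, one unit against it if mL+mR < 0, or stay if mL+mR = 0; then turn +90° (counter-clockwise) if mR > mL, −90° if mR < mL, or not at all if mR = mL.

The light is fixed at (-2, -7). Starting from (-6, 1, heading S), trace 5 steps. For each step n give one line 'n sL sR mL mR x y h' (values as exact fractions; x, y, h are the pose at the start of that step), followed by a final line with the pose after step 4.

0 45/29 45/37 4635/2146 180/1073 -6 1 S
1 90/61 90/89 10755/5429 1260/5429 -6 0 W
2 9/10 9/8 117/80 -9/80 -7 0 N
3 90/97 18/13 2043/1261 -288/1261 -7 1 E
4 45/29 45/37 4635/2146 180/1073 -6 1 S
final -6 0 W

n=0: pose=(-6,1,S); sL=45/29, sR=45/37; mL=4635/2146, mR=180/1073; mL+mR=135/58 → advance +1; mR−mL=-4275/2146 → turn -1·90°
n=1: pose=(-6,0,W); sL=90/61, sR=90/89; mL=10755/5429, mR=1260/5429; mL+mR=135/61 → advance +1; mR−mL=-9495/5429 → turn -1·90°
n=2: pose=(-7,0,N); sL=9/10, sR=9/8; mL=117/80, mR=-9/80; mL+mR=27/20 → advance +1; mR−mL=-63/40 → turn -1·90°
n=3: pose=(-7,1,E); sL=90/97, sR=18/13; mL=2043/1261, mR=-288/1261; mL+mR=135/97 → advance +1; mR−mL=-2331/1261 → turn -1·90°
n=4: pose=(-6,1,S); sL=45/29, sR=45/37; mL=4635/2146, mR=180/1073; mL+mR=135/58 → advance +1; mR−mL=-4275/2146 → turn -1·90°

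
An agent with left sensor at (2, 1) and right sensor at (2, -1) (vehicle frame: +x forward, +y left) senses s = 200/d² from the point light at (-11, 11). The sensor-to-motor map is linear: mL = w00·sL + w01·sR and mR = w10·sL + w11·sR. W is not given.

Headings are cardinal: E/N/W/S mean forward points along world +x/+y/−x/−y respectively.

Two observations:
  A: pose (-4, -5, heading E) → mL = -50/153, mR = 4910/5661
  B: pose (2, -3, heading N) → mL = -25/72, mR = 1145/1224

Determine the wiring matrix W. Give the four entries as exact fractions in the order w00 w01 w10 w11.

obs A: pose=(-4,-5,E) → sL=100/153, sR=20/37, mL=-50/153, mR=4910/5661
obs B: pose=(2,-3,N) → sL=25/36, sR=10/17, mL=-25/72, mR=1145/1224
sensor matrix S = [[100/153, 20/37], [25/36, 10/17]]; det S = 875/96237
solve [mL_A; mL_B] = S·[w00; w01] and [mR_A; mR_B] = S·[w10; w11]:
  w00 = -1/2, w01 = 0, w10 = 1/2, w11 = 1

-1/2 0 1/2 1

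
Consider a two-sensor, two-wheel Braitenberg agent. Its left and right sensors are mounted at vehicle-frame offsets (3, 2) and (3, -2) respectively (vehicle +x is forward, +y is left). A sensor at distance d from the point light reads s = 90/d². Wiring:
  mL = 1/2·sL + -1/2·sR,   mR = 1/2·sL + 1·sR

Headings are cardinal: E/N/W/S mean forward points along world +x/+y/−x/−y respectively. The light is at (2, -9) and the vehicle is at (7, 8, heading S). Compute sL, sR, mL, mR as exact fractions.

left sensor world pos  = (9, 5); dL² = 245
right sensor world pos = (5, 5); dR² = 205
sL = 90/245 = 18/49
sR = 90/205 = 18/41
mL = 1/2·sL + -1/2·sR = -72/2009
mR = 1/2·sL + 1·sR = 1251/2009

18/49 18/41 -72/2009 1251/2009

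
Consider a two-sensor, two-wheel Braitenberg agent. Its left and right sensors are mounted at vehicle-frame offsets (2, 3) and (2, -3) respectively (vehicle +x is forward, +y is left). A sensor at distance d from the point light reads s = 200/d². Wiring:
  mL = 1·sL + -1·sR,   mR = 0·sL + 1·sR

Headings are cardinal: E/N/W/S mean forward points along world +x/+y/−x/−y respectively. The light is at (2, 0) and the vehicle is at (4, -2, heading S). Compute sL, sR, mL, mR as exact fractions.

200/41 200/17 -4800/697 200/17

left sensor world pos  = (7, -4); dL² = 41
right sensor world pos = (1, -4); dR² = 17
sL = 200/41 = 200/41
sR = 200/17 = 200/17
mL = 1·sL + -1·sR = -4800/697
mR = 0·sL + 1·sR = 200/17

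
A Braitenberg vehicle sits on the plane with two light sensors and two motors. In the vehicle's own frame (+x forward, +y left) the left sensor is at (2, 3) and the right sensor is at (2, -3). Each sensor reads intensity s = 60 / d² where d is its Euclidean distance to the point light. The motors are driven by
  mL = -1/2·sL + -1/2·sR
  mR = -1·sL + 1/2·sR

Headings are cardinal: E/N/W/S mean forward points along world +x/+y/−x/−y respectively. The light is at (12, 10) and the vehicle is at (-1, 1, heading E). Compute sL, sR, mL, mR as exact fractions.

60/157 12/53 -2532/8321 -2238/8321

left sensor world pos  = (1, 4); dL² = 157
right sensor world pos = (1, -2); dR² = 265
sL = 60/157 = 60/157
sR = 60/265 = 12/53
mL = -1/2·sL + -1/2·sR = -2532/8321
mR = -1·sL + 1/2·sR = -2238/8321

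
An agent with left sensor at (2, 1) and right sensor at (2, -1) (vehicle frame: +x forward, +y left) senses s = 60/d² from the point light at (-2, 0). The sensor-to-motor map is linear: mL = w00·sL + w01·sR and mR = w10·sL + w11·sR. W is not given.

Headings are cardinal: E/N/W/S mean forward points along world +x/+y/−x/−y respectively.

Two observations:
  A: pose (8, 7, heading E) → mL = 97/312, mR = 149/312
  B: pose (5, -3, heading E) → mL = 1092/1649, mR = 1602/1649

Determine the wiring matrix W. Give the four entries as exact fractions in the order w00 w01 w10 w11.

1/2 1/2 1/2 1

obs A: pose=(8,7,E) → sL=15/52, sR=1/3, mL=97/312, mR=149/312
obs B: pose=(5,-3,E) → sL=12/17, sR=60/97, mL=1092/1649, mR=1602/1649
sensor matrix S = [[15/52, 1/3], [12/17, 60/97]]; det S = -1219/21437
solve [mL_A; mL_B] = S·[w00; w01] and [mR_A; mR_B] = S·[w10; w11]:
  w00 = 1/2, w01 = 1/2, w10 = 1/2, w11 = 1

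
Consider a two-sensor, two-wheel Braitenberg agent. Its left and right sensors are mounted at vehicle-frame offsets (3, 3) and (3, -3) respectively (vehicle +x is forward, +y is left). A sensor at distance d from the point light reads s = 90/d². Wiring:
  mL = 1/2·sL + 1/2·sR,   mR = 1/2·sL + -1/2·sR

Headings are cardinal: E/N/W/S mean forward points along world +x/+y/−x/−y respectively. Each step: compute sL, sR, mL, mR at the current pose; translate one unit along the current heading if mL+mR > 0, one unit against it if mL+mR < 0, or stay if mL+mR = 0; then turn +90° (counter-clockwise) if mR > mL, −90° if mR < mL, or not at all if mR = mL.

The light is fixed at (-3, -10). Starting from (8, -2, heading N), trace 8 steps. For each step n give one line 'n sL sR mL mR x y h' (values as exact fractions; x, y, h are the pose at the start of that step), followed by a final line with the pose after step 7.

0 18/37 90/317 4518/11729 1188/11729 8 -2 N
1 9/34 45/116 1287/3944 -243/3944 8 -1 E
2 10/29 10/13 210/377 -80/377 9 -1 S
3 45/53 45/101 3465/5353 1080/5353 9 -2 W
4 18/37 90/317 4518/11729 1188/11729 8 -2 N
5 9/34 45/116 1287/3944 -243/3944 8 -1 E
6 10/29 10/13 210/377 -80/377 9 -1 S
7 45/53 45/101 3465/5353 1080/5353 9 -2 W
final 8 -2 N

n=0: pose=(8,-2,N); sL=18/37, sR=90/317; mL=4518/11729, mR=1188/11729; mL+mR=18/37 → advance +1; mR−mL=-90/317 → turn -1·90°
n=1: pose=(8,-1,E); sL=9/34, sR=45/116; mL=1287/3944, mR=-243/3944; mL+mR=9/34 → advance +1; mR−mL=-45/116 → turn -1·90°
n=2: pose=(9,-1,S); sL=10/29, sR=10/13; mL=210/377, mR=-80/377; mL+mR=10/29 → advance +1; mR−mL=-10/13 → turn -1·90°
n=3: pose=(9,-2,W); sL=45/53, sR=45/101; mL=3465/5353, mR=1080/5353; mL+mR=45/53 → advance +1; mR−mL=-45/101 → turn -1·90°
n=4: pose=(8,-2,N); sL=18/37, sR=90/317; mL=4518/11729, mR=1188/11729; mL+mR=18/37 → advance +1; mR−mL=-90/317 → turn -1·90°
n=5: pose=(8,-1,E); sL=9/34, sR=45/116; mL=1287/3944, mR=-243/3944; mL+mR=9/34 → advance +1; mR−mL=-45/116 → turn -1·90°
n=6: pose=(9,-1,S); sL=10/29, sR=10/13; mL=210/377, mR=-80/377; mL+mR=10/29 → advance +1; mR−mL=-10/13 → turn -1·90°
n=7: pose=(9,-2,W); sL=45/53, sR=45/101; mL=3465/5353, mR=1080/5353; mL+mR=45/53 → advance +1; mR−mL=-45/101 → turn -1·90°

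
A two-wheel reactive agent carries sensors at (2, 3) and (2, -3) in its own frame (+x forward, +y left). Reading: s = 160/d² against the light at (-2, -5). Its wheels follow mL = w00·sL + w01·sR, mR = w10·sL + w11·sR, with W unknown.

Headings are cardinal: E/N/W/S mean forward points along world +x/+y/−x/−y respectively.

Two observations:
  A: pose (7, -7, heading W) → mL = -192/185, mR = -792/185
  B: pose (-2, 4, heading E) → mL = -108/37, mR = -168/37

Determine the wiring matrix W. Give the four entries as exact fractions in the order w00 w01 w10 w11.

obs A: pose=(7,-7,W) → sL=80/37, sR=16/5, mL=-192/185, mR=-792/185
obs B: pose=(-2,4,E) → sL=40/37, sR=4, mL=-108/37, mR=-168/37
sensor matrix S = [[80/37, 16/5], [40/37, 4]]; det S = 192/37
solve [mL_A; mL_B] = S·[w00; w01] and [mR_A; mR_B] = S·[w10; w11]:
  w00 = 1, w01 = -1, w10 = -1/2, w11 = -1

1 -1 -1/2 -1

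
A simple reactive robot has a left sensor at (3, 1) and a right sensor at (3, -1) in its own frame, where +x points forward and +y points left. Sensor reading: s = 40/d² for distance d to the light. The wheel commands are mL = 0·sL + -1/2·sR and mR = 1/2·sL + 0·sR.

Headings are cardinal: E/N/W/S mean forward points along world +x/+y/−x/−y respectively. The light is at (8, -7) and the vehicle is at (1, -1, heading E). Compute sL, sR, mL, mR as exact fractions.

left sensor world pos  = (4, 0); dL² = 65
right sensor world pos = (4, -2); dR² = 41
sL = 40/65 = 8/13
sR = 40/41 = 40/41
mL = 0·sL + -1/2·sR = -20/41
mR = 1/2·sL + 0·sR = 4/13

8/13 40/41 -20/41 4/13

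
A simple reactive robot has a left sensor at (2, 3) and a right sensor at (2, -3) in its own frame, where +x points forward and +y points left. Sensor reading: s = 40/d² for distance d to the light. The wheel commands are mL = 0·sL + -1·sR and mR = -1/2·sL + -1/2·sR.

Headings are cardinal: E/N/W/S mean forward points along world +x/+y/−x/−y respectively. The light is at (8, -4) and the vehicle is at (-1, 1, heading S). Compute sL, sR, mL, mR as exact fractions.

left sensor world pos  = (2, -1); dL² = 45
right sensor world pos = (-4, -1); dR² = 153
sL = 40/45 = 8/9
sR = 40/153 = 40/153
mL = 0·sL + -1·sR = -40/153
mR = -1/2·sL + -1/2·sR = -88/153

8/9 40/153 -40/153 -88/153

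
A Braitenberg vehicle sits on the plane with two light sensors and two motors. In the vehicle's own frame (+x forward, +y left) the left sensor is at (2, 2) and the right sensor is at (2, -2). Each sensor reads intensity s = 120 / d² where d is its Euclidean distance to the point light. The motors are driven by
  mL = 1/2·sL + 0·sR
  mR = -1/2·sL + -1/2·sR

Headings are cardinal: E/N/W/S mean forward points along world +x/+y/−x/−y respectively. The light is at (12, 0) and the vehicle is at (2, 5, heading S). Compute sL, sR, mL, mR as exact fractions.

120/73 40/51 60/73 -4520/3723

left sensor world pos  = (4, 3); dL² = 73
right sensor world pos = (0, 3); dR² = 153
sL = 120/73 = 120/73
sR = 120/153 = 40/51
mL = 1/2·sL + 0·sR = 60/73
mR = -1/2·sL + -1/2·sR = -4520/3723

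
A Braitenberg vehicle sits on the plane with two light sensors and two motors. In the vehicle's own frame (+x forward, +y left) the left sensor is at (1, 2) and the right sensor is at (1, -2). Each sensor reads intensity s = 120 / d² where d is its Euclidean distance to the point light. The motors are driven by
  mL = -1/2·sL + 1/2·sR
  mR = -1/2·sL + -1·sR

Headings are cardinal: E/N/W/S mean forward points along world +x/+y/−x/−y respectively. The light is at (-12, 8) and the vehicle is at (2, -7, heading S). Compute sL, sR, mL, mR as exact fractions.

15/64 3/10 21/640 -267/640

left sensor world pos  = (4, -8); dL² = 512
right sensor world pos = (0, -8); dR² = 400
sL = 120/512 = 15/64
sR = 120/400 = 3/10
mL = -1/2·sL + 1/2·sR = 21/640
mR = -1/2·sL + -1·sR = -267/640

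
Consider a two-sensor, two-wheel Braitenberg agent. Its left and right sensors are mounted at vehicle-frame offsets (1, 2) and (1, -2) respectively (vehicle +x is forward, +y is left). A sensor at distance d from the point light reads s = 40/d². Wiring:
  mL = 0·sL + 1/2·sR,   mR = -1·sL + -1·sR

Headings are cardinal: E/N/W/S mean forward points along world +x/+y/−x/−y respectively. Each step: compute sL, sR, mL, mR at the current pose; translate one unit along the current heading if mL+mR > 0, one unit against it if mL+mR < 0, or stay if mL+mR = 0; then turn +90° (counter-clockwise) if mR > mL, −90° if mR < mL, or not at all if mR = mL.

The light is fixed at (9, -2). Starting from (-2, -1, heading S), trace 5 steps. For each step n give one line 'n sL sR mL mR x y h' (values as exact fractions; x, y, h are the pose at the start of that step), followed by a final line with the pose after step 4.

n=0: pose=(-2,-1,S); sL=40/81, sR=40/169; mL=20/169, mR=-10000/13689; mL+mR=-8380/13689 → advance -1; mR−mL=-11620/13689 → turn -1·90°
n=1: pose=(-2,0,W); sL=5/18, sR=1/4; mL=1/8, mR=-19/36; mL+mR=-29/72 → advance -1; mR−mL=-47/72 → turn -1·90°
n=2: pose=(-1,0,N); sL=40/153, sR=40/73; mL=20/73, mR=-9040/11169; mL+mR=-5980/11169 → advance -1; mR−mL=-12100/11169 → turn -1·90°
n=3: pose=(-1,-1,E); sL=4/9, sR=20/41; mL=10/41, mR=-344/369; mL+mR=-254/369 → advance -1; mR−mL=-434/369 → turn -1·90°
n=4: pose=(-2,-1,S); sL=40/81, sR=40/169; mL=20/169, mR=-10000/13689; mL+mR=-8380/13689 → advance -1; mR−mL=-11620/13689 → turn -1·90°

0 40/81 40/169 20/169 -10000/13689 -2 -1 S
1 5/18 1/4 1/8 -19/36 -2 0 W
2 40/153 40/73 20/73 -9040/11169 -1 0 N
3 4/9 20/41 10/41 -344/369 -1 -1 E
4 40/81 40/169 20/169 -10000/13689 -2 -1 S
final -2 0 W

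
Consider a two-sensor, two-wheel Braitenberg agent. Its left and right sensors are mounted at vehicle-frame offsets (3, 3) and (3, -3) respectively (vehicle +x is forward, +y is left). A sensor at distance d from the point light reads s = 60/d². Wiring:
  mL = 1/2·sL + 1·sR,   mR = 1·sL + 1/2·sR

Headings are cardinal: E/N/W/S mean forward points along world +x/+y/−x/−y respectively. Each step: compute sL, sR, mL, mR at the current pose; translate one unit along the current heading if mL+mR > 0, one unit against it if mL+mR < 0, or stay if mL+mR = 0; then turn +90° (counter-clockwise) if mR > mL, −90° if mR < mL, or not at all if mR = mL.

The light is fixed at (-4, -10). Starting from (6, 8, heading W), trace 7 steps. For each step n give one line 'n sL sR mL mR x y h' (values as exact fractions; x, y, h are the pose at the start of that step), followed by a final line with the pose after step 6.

n=0: pose=(6,8,W); sL=30/137, sR=6/49; mL=1557/6713, mR=1881/6713; mL+mR=3438/6713 → advance +1; mR−mL=324/6713 → turn +1·90°
n=1: pose=(5,8,S); sL=20/123, sR=20/87; mL=370/1189, mR=330/1189; mL+mR=700/1189 → advance +1; mR−mL=-40/1189 → turn -1·90°
n=2: pose=(5,7,W); sL=15/58, sR=15/109; mL=3375/12644, mR=1035/3161; mL+mR=7515/12644 → advance +1; mR−mL=765/12644 → turn +1·90°
n=3: pose=(4,7,S); sL=60/317, sR=60/221; mL=25650/70057, mR=22770/70057; mL+mR=48420/70057 → advance +1; mR−mL=-2880/70057 → turn -1·90°
n=4: pose=(4,6,W); sL=30/97, sR=30/193; mL=5805/18721, mR=7245/18721; mL+mR=13050/18721 → advance +1; mR−mL=1440/18721 → turn +1·90°
n=5: pose=(3,6,S); sL=60/269, sR=12/37; mL=4338/9953, mR=3834/9953; mL+mR=8172/9953 → advance +1; mR−mL=-504/9953 → turn -1·90°
n=6: pose=(3,5,W); sL=3/8, sR=3/17; mL=99/272, mR=63/136; mL+mR=225/272 → advance +1; mR−mL=27/272 → turn +1·90°

0 30/137 6/49 1557/6713 1881/6713 6 8 W
1 20/123 20/87 370/1189 330/1189 5 8 S
2 15/58 15/109 3375/12644 1035/3161 5 7 W
3 60/317 60/221 25650/70057 22770/70057 4 7 S
4 30/97 30/193 5805/18721 7245/18721 4 6 W
5 60/269 12/37 4338/9953 3834/9953 3 6 S
6 3/8 3/17 99/272 63/136 3 5 W
final 2 5 S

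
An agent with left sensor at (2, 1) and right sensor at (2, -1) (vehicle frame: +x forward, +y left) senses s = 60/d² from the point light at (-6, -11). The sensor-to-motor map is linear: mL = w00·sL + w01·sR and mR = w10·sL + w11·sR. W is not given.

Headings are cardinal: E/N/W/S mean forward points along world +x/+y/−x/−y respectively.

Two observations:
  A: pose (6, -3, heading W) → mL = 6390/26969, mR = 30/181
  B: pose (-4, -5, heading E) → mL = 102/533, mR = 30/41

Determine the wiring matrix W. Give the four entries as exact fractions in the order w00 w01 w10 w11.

obs A: pose=(6,-3,W) → sL=60/149, sR=60/181, mL=6390/26969, mR=30/181
obs B: pose=(-4,-5,E) → sL=12/13, sR=60/41, mL=102/533, mR=30/41
sensor matrix S = [[60/149, 60/181], [12/13, 60/41]]; det S = 4072320/14374477
solve [mL_A; mL_B] = S·[w00; w01] and [mR_A; mR_B] = S·[w10; w11]:
  w00 = 1, w01 = -1/2, w10 = 0, w11 = 1/2

1 -1/2 0 1/2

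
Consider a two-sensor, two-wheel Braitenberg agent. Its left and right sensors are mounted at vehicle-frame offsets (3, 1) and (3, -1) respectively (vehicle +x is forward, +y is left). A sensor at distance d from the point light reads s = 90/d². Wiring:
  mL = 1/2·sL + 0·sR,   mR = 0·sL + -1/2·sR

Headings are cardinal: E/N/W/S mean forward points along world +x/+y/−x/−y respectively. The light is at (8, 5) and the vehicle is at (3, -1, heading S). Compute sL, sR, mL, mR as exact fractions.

left sensor world pos  = (4, -4); dL² = 97
right sensor world pos = (2, -4); dR² = 117
sL = 90/97 = 90/97
sR = 90/117 = 10/13
mL = 1/2·sL + 0·sR = 45/97
mR = 0·sL + -1/2·sR = -5/13

90/97 10/13 45/97 -5/13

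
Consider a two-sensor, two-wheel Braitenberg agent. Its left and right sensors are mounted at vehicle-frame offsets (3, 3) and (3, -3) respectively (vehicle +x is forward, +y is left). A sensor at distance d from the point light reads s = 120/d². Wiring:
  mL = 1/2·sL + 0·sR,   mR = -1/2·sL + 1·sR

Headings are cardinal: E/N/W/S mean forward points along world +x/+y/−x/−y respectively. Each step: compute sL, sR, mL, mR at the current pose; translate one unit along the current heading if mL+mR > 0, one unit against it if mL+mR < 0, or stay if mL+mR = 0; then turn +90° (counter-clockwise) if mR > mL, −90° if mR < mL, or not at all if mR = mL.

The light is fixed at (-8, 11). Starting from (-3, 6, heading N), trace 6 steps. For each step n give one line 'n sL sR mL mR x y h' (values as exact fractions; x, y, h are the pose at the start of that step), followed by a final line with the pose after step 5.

0 15 30/17 15/2 -195/34 -3 6 N
1 24/13 120/113 12/13 204/1469 -3 7 E
2 12/13 60/29 6/13 606/377 -2 7 S
3 24/17 24/29 12/17 60/493 -2 6 E
4 30/41 3/2 15/41 93/82 -1 6 S
5 120/109 120/181 60/109 2220/19729 -1 5 E
final 0 5 S

n=0: pose=(-3,6,N); sL=15, sR=30/17; mL=15/2, mR=-195/34; mL+mR=30/17 → advance +1; mR−mL=-225/17 → turn -1·90°
n=1: pose=(-3,7,E); sL=24/13, sR=120/113; mL=12/13, mR=204/1469; mL+mR=120/113 → advance +1; mR−mL=-1152/1469 → turn -1·90°
n=2: pose=(-2,7,S); sL=12/13, sR=60/29; mL=6/13, mR=606/377; mL+mR=60/29 → advance +1; mR−mL=432/377 → turn +1·90°
n=3: pose=(-2,6,E); sL=24/17, sR=24/29; mL=12/17, mR=60/493; mL+mR=24/29 → advance +1; mR−mL=-288/493 → turn -1·90°
n=4: pose=(-1,6,S); sL=30/41, sR=3/2; mL=15/41, mR=93/82; mL+mR=3/2 → advance +1; mR−mL=63/82 → turn +1·90°
n=5: pose=(-1,5,E); sL=120/109, sR=120/181; mL=60/109, mR=2220/19729; mL+mR=120/181 → advance +1; mR−mL=-8640/19729 → turn -1·90°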